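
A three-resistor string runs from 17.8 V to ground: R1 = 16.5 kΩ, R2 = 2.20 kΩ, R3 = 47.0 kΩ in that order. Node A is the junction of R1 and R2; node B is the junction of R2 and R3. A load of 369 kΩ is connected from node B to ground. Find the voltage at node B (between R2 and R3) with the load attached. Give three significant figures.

At node B, R3 is in parallel with the load: R3‖R_L = 41.69 kΩ.
Below node A the resistance is R2 + (R3‖R_L) = 43.89 kΩ, so V_A = 17.8 × 43.89/60.39 = 12.94 V.
Then V_B = V_A × (R3‖R_L)/(R2 + R3‖R_L) = 12.94 × 41.69/43.89 = 12.3 V.

V ≈ 12.3 V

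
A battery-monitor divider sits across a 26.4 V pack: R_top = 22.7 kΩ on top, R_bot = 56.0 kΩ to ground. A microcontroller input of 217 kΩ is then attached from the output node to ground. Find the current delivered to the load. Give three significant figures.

R_bot‖R_L = 44.51 kΩ; V_out = 26.4 × 44.51/67.21 = 17.48 V.
I_L = V_out / R_L = 17.48 / 217 kΩ = 0.0806 mA.

I_L ≈ 0.0806 mA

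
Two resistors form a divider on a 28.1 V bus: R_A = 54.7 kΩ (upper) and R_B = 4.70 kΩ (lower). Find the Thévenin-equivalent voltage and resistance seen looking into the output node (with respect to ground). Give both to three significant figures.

V_th is the open-circuit tap voltage: 28.1 × 4.70/(54.7 + 4.70) = 2.22 V.
With the supply zeroed, R_A and R_B appear in parallel from the tap: R_th = R_A‖R_B = (54.7 × 4.70)/59.40 = 4.33 kΩ.

V_th = 2.22 V, R_th = 4.33 kΩ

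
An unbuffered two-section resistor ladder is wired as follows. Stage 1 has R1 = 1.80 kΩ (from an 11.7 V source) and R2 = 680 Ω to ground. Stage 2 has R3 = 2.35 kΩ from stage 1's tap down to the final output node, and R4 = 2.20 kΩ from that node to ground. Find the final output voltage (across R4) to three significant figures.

Stage 2 presents R3+R4 = 4550 Ω as a load on stage 1's tap.
Stage 1's lower leg becomes R2‖(R3+R4) = 591.6 Ω, so V_mid = 11.7 × 591.6/2392 = 2.894 V.
Stage 2 is itself unloaded: V_out = V_mid × R4/(R3+R4) = 2.894 × 2200/4550 = 1.40 V.

V_out ≈ 1.40 V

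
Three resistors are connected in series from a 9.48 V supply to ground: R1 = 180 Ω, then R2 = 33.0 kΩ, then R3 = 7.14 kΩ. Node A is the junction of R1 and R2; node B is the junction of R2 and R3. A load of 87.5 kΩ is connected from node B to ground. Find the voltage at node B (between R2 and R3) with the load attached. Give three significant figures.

At node B, R3 is in parallel with the load: R3‖R_L = 6601 Ω.
Below node A the resistance is R2 + (R3‖R_L) = 39600 Ω, so V_A = 9.48 × 39600/39780 = 9.437 V.
Then V_B = V_A × (R3‖R_L)/(R2 + R3‖R_L) = 9.437 × 6601/39600 = 1.57 V.

V ≈ 1.57 V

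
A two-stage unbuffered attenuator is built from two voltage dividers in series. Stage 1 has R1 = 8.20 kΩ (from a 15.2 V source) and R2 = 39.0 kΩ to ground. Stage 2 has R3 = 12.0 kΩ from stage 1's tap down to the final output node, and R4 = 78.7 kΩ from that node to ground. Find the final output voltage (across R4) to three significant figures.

Stage 2 presents R3+R4 = 90.70 kΩ as a load on stage 1's tap.
Stage 1's lower leg becomes R2‖(R3+R4) = 27.27 kΩ, so V_mid = 15.2 × 27.27/35.47 = 11.69 V.
Stage 2 is itself unloaded: V_out = V_mid × R4/(R3+R4) = 11.69 × 78.7/90.70 = 10.1 V.

V_out ≈ 10.1 V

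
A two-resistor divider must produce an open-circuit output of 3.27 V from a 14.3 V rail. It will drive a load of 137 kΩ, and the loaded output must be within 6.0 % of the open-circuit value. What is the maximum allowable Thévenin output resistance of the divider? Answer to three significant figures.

R_th ≤ 8.74 kΩ

Loading drop = R_th/(R_th + R_L) ≤ 0.0600, so R_th ≤ R_L · ε/(1−ε) = 137 kΩ × 0.0600/0.9400 = 8.74 kΩ.
(Any R1, R2 with R2/(R1+R2) = 0.229 and R1‖R2 ≤ 8.74 kΩ will meet the spec.)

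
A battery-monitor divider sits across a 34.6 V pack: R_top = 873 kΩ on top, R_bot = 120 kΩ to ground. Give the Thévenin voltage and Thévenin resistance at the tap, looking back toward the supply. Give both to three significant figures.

V_th is the open-circuit tap voltage: 34.6 × 120/(873 + 120) = 4.18 V.
With the supply zeroed, R_top and R_bot appear in parallel from the tap: R_th = R_top‖R_bot = (873 × 120)/993.0 = 105 kΩ.

V_th = 4.18 V, R_th = 105 kΩ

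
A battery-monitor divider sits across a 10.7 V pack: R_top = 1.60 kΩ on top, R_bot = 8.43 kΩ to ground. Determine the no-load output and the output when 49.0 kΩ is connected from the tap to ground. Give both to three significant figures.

Unloaded: 8.99 V; loaded: 8.75 V

Open-circuit: V = 10.7 × 8.43/(1.60 + 8.43) = 8.99 V.
With the load, R_bot becomes R_bot‖R_L = 7.193 kΩ, so V = 10.7 × 7.193/8.793 = 8.75 V.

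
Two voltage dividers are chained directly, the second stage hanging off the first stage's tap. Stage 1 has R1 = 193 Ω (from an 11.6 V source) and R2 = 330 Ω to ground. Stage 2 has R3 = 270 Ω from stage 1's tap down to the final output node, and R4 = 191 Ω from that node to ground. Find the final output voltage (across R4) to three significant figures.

Stage 2 presents R3+R4 = 461.0 Ω as a load on stage 1's tap.
Stage 1's lower leg becomes R2‖(R3+R4) = 192.3 Ω, so V_mid = 11.6 × 192.3/385.3 = 5.790 V.
Stage 2 is itself unloaded: V_out = V_mid × R4/(R3+R4) = 5.790 × 191/461.0 = 2.40 V.

V_out ≈ 2.40 V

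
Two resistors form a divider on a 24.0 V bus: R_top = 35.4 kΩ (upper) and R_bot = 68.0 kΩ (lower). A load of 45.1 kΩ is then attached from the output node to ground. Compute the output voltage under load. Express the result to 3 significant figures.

V_out ≈ 10.4 V

The load sits in parallel with R_bot: R_bot‖R_L = (68.0 × 45.1) / (68.0 + 45.1) = 27.12 kΩ.
V_out = 24.0 × 27.12 / (35.4 + 27.12) = 24.0 × 27.12/62.52 = 10.4 V.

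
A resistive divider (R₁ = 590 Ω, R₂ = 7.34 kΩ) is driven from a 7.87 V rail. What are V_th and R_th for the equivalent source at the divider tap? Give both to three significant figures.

V_th = 7.28 V, R_th = 546 Ω

V_th is the open-circuit tap voltage: 7.87 × 7340/(590 + 7340) = 7.28 V.
With the supply zeroed, R₁ and R₂ appear in parallel from the tap: R_th = R₁‖R₂ = (590 × 7340)/7930 = 546 Ω.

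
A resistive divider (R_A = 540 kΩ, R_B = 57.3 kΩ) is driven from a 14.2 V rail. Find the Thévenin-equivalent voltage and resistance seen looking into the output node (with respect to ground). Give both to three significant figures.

V_th is the open-circuit tap voltage: 14.2 × 57.3/(540 + 57.3) = 1.36 V.
With the supply zeroed, R_A and R_B appear in parallel from the tap: R_th = R_A‖R_B = (540 × 57.3)/597.3 = 51.8 kΩ.

V_th = 1.36 V, R_th = 51.8 kΩ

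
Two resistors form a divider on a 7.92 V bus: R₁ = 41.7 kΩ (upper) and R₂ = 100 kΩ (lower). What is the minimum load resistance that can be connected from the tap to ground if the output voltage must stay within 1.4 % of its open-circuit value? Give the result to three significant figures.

R_L(min) ≈ 2.07 MΩ

Output resistance R_th = R₁‖R₂ = (41.7 × 100)/141.7 = 29.43 kΩ.
The fractional drop is R_th/(R_th + R_L); requiring this ≤ 0.0140 gives R_L ≥ R_th(1/0.0140 − 1) = 29.43 × 70.43 = 2.07 MΩ.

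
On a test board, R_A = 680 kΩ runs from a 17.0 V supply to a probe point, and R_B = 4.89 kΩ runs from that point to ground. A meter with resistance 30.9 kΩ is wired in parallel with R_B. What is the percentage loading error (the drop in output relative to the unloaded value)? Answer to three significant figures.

Unloaded V = 17.0 × 4.89/684.9 = 0.12138 V.
Loaded: R_B‖R_L = 4.222 kΩ, giving V = 17.0 × 4.222/684.2 = 0.10490 V.
Drop = (0.12138 − 0.10490) / 0.12138 = 13.6 %.

13.6 %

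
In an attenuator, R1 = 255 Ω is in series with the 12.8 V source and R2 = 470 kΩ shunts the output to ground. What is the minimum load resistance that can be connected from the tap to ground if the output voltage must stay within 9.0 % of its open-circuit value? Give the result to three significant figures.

R_L(min) ≈ 2.58 kΩ

Output resistance R_th = R1‖R2 = (255 × 470000)/470300 = 254.9 Ω.
The fractional drop is R_th/(R_th + R_L); requiring this ≤ 0.0900 gives R_L ≥ R_th(1/0.0900 − 1) = 254.9 × 10.11 = 2.58 kΩ.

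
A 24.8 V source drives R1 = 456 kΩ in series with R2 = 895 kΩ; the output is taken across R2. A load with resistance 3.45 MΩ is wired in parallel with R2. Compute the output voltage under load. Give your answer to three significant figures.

The load sits in parallel with R2: R2‖R_L = (895 × 3450) / (895 + 3450) = 710.6 kΩ.
V_out = 24.8 × 710.6 / (456 + 710.6) = 24.8 × 710.6/1167 = 15.1 V.

V_out ≈ 15.1 V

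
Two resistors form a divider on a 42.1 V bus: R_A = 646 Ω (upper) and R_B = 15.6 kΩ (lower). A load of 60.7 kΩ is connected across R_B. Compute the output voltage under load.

The load sits in parallel with R_B: R_B‖R_L = (15600 × 60700) / (15600 + 60700) = 12410 Ω.
V_out = 42.1 × 12410 / (646 + 12410) = 42.1 × 12410/13060 = 40.0 V.

V_out ≈ 40.0 V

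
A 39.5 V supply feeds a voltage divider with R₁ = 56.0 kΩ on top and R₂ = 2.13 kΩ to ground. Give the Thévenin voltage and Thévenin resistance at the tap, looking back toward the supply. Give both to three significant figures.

V_th = 1.45 V, R_th = 2.05 kΩ

V_th is the open-circuit tap voltage: 39.5 × 2.13/(56.0 + 2.13) = 1.45 V.
With the supply zeroed, R₁ and R₂ appear in parallel from the tap: R_th = R₁‖R₂ = (56.0 × 2.13)/58.13 = 2.05 kΩ.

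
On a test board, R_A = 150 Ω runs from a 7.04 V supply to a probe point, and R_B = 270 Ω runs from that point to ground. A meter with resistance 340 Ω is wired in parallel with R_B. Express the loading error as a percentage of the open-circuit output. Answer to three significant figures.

Unloaded V = 7.04 × 270/420.0 = 4.526 V.
Loaded: R_B‖R_L = 150.5 Ω, giving V = 7.04 × 150.5/300.5 = 3.526 V.
Drop = (4.526 − 3.526) / 4.526 = 22.1 %.

22.1 %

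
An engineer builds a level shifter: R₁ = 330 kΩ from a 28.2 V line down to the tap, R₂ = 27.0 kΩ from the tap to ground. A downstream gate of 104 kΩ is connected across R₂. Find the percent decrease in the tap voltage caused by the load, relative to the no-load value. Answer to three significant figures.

19.4 %

Unloaded V = 28.2 × 27.0/357.0 = 2.133 V.
Loaded: R₂‖R_L = 21.44 kΩ, giving V = 28.2 × 21.44/351.4 = 1.720 V.
Drop = (2.133 − 1.720) / 2.133 = 19.4 %.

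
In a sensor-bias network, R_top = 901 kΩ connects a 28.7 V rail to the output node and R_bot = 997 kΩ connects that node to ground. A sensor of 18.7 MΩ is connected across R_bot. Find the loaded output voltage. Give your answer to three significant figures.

The load sits in parallel with R_bot: R_bot‖R_L = (997 × 18700) / (997 + 18700) = 946.5 kΩ.
V_out = 28.7 × 946.5 / (901 + 946.5) = 28.7 × 946.5/1848 = 14.7 V.
(Unloaded it would have been 15.1 V.)

V_out ≈ 14.7 V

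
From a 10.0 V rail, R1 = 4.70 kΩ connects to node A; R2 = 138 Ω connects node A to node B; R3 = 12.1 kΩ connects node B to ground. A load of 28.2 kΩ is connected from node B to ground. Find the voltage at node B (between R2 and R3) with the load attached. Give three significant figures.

At node B, R3 is in parallel with the load: R3‖R_L = 8467 Ω.
Below node A the resistance is R2 + (R3‖R_L) = 8605 Ω, so V_A = 10.0 × 8605/13300 = 6.467 V.
Then V_B = V_A × (R3‖R_L)/(R2 + R3‖R_L) = 6.467 × 8467/8605 = 6.36 V.

V ≈ 6.36 V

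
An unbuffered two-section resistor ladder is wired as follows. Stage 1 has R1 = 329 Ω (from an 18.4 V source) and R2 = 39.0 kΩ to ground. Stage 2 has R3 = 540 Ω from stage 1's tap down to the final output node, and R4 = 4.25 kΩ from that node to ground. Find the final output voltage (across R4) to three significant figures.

Stage 2 presents R3+R4 = 4790 Ω as a load on stage 1's tap.
Stage 1's lower leg becomes R2‖(R3+R4) = 4266 Ω, so V_mid = 18.4 × 4266/4595 = 17.08 V.
Stage 2 is itself unloaded: V_out = V_mid × R4/(R3+R4) = 17.08 × 4250/4790 = 15.2 V.

V_out ≈ 15.2 V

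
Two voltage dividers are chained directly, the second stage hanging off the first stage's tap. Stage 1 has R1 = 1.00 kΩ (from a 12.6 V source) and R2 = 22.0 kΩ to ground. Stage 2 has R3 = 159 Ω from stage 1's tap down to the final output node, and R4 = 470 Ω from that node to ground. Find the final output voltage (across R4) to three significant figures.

V_out ≈ 3.57 V

Stage 2 presents R3+R4 = 629.0 Ω as a load on stage 1's tap.
Stage 1's lower leg becomes R2‖(R3+R4) = 611.5 Ω, so V_mid = 12.6 × 611.5/1612 = 4.781 V.
Stage 2 is itself unloaded: V_out = V_mid × R4/(R3+R4) = 4.781 × 470/629.0 = 3.57 V.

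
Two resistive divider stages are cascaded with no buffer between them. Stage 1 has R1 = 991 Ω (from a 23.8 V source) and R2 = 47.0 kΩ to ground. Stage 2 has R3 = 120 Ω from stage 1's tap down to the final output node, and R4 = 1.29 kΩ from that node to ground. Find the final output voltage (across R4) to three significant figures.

V_out ≈ 12.6 V

Stage 2 presents R3+R4 = 1410 Ω as a load on stage 1's tap.
Stage 1's lower leg becomes R2‖(R3+R4) = 1369 Ω, so V_mid = 23.8 × 1369/2360 = 13.81 V.
Stage 2 is itself unloaded: V_out = V_mid × R4/(R3+R4) = 13.81 × 1290/1410 = 12.6 V.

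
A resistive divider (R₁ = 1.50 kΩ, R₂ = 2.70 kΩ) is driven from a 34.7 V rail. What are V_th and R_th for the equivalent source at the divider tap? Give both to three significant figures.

V_th is the open-circuit tap voltage: 34.7 × 2.70/(1.50 + 2.70) = 22.3 V.
With the supply zeroed, R₁ and R₂ appear in parallel from the tap: R_th = R₁‖R₂ = (1.50 × 2.70)/4.200 = 964 Ω.

V_th = 22.3 V, R_th = 964 Ω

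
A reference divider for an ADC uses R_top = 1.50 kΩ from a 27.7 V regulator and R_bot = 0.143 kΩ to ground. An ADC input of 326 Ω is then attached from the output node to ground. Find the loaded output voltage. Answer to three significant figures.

V_out ≈ 1.72 V

The load sits in parallel with R_bot: R_bot‖R_L = (143 × 326) / (143 + 326) = 99.40 Ω.
V_out = 27.7 × 99.40 / (1500 + 99.40) = 27.7 × 99.40/1599 = 1.72 V.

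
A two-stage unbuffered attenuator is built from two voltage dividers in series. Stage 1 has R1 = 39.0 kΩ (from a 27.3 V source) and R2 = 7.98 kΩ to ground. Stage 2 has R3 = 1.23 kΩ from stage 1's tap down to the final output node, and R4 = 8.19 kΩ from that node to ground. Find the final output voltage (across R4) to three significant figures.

V_out ≈ 2.37 V

Stage 2 presents R3+R4 = 9.420 kΩ as a load on stage 1's tap.
Stage 1's lower leg becomes R2‖(R3+R4) = 4.320 kΩ, so V_mid = 27.3 × 4.320/43.32 = 2.723 V.
Stage 2 is itself unloaded: V_out = V_mid × R4/(R3+R4) = 2.723 × 8.19/9.420 = 2.37 V.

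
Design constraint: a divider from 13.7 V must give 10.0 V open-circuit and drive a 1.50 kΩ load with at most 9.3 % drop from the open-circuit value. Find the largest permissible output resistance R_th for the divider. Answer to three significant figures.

Loading drop = R_th/(R_th + R_L) ≤ 0.0930, so R_th ≤ R_L · ε/(1−ε) = 1.50 kΩ × 0.0930/0.9070 = 154 Ω.
(Any R1, R2 with R2/(R1+R2) = 0.730 and R1‖R2 ≤ 154 Ω will meet the spec.)

R_th ≤ 154 Ω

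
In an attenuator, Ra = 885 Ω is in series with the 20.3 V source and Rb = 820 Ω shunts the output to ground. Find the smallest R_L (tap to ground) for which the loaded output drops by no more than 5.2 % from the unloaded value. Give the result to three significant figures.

Output resistance R_th = Ra‖Rb = (885 × 820)/1705 = 425.6 Ω.
The fractional drop is R_th/(R_th + R_L); requiring this ≤ 0.0520 gives R_L ≥ R_th(1/0.0520 − 1) = 425.6 × 18.23 = 7.76 kΩ.

R_L(min) ≈ 7.76 kΩ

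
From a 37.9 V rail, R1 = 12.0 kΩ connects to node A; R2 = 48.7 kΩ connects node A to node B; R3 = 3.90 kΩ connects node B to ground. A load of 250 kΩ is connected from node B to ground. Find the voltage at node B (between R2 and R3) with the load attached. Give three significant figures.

V ≈ 2.26 V

At node B, R3 is in parallel with the load: R3‖R_L = 3.840 kΩ.
Below node A the resistance is R2 + (R3‖R_L) = 52.54 kΩ, so V_A = 37.9 × 52.54/64.54 = 30.85 V.
Then V_B = V_A × (R3‖R_L)/(R2 + R3‖R_L) = 30.85 × 3.840/52.54 = 2.26 V.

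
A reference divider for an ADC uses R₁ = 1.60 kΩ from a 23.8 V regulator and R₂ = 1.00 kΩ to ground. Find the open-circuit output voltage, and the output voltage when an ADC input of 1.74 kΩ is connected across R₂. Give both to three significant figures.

Unloaded: 9.15 V; loaded: 6.76 V

Open-circuit: V = 23.8 × 1.00/(1.60 + 1.00) = 9.15 V.
With the load, R₂ becomes R₂‖R_L = 0.6350 kΩ, so V = 23.8 × 0.6350/2.235 = 6.76 V.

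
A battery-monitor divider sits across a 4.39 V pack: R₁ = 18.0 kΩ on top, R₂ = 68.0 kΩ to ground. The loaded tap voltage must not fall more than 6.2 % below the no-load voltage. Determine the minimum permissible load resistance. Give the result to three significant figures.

R_L(min) ≈ 215 kΩ

Output resistance R_th = R₁‖R₂ = (18.0 × 68.0)/86.00 = 14.23 kΩ.
The fractional drop is R_th/(R_th + R_L); requiring this ≤ 0.0620 gives R_L ≥ R_th(1/0.0620 − 1) = 14.23 × 15.13 = 215 kΩ.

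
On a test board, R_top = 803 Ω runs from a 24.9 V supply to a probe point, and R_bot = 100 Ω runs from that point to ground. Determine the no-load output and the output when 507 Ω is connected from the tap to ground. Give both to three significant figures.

Unloaded: 2.76 V; loaded: 2.35 V

Open-circuit: V = 24.9 × 100/(803 + 100) = 2.76 V.
With the load, R_bot becomes R_bot‖R_L = 83.53 Ω, so V = 24.9 × 83.53/886.5 = 2.35 V.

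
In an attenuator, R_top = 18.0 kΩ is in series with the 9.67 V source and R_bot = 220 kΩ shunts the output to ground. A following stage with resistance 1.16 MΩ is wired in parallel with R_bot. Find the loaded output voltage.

The load sits in parallel with R_bot: R_bot‖R_L = (220 × 1160) / (220 + 1160) = 184.9 kΩ.
V_out = 9.67 × 184.9 / (18.0 + 184.9) = 9.67 × 184.9/202.9 = 8.81 V.

V_out ≈ 8.81 V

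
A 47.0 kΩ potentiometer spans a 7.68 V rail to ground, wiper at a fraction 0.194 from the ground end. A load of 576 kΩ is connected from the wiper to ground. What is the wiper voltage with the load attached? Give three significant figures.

The wiper splits the pot into (1−α)R = 37.88 kΩ above and αR = 9.118 kΩ below.
Lower section ‖ load = 8.976 kΩ.
V_wiper = 7.68 × 8.976/(37.88 + 8.976) = 1.47 V.

V ≈ 1.47 V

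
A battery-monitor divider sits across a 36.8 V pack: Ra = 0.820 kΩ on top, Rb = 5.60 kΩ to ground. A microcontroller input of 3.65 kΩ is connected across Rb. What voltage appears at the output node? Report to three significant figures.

The load sits in parallel with Rb: Rb‖R_L = (5600 × 3650) / (5600 + 3650) = 2210 Ω.
V_out = 36.8 × 2210 / (820 + 2210) = 36.8 × 2210/3030 = 26.8 V.

V_out ≈ 26.8 V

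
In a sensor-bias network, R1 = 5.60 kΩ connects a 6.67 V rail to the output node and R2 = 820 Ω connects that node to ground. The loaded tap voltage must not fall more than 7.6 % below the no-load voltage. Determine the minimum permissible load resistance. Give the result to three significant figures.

R_L(min) ≈ 8.70 kΩ

Output resistance R_th = R1‖R2 = (5600 × 820)/6420 = 715.3 Ω.
The fractional drop is R_th/(R_th + R_L); requiring this ≤ 0.0760 gives R_L ≥ R_th(1/0.0760 − 1) = 715.3 × 12.16 = 8.70 kΩ.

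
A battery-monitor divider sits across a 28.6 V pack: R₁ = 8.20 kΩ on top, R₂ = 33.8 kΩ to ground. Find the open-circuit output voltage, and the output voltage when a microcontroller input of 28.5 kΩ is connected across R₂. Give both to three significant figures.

Unloaded: 23.0 V; loaded: 18.7 V

Open-circuit: V = 28.6 × 33.8/(8.20 + 33.8) = 23.0 V.
With the load, R₂ becomes R₂‖R_L = 15.46 kΩ, so V = 28.6 × 15.46/23.66 = 18.7 V.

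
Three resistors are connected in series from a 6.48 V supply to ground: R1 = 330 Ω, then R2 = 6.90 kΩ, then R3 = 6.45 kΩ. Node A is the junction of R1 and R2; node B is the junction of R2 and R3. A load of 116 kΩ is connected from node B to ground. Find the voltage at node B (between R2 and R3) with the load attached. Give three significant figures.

V ≈ 2.97 V

At node B, R3 is in parallel with the load: R3‖R_L = 6110 Ω.
Below node A the resistance is R2 + (R3‖R_L) = 13010 Ω, so V_A = 6.48 × 13010/13340 = 6.320 V.
Then V_B = V_A × (R3‖R_L)/(R2 + R3‖R_L) = 6.320 × 6110/13010 = 2.97 V.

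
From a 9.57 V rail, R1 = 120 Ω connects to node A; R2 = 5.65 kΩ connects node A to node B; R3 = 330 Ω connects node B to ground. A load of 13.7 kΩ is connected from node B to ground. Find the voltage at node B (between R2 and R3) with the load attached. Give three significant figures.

V ≈ 0.506 V

At node B, R3 is in parallel with the load: R3‖R_L = 322.2 Ω.
Below node A the resistance is R2 + (R3‖R_L) = 5972 Ω, so V_A = 9.57 × 5972/6092 = 9.381 V.
Then V_B = V_A × (R3‖R_L)/(R2 + R3‖R_L) = 9.381 × 322.2/5972 = 0.506 V.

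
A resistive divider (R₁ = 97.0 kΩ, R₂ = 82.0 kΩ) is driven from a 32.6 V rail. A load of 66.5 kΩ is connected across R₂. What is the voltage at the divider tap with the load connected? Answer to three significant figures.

V_out ≈ 8.95 V

The load sits in parallel with R₂: R₂‖R_L = (82.0 × 66.5) / (82.0 + 66.5) = 36.72 kΩ.
V_out = 32.6 × 36.72 / (97.0 + 36.72) = 32.6 × 36.72/133.7 = 8.95 V.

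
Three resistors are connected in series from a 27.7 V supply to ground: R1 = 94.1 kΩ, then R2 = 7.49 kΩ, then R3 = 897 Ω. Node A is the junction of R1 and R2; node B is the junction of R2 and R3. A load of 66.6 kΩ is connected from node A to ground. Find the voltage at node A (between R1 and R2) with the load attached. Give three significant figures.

V ≈ 2.03 V

Below node A the series string R2+R3 = 8387 Ω sits in parallel with the 66600 Ω load: 7449 Ω.
V_A = 27.7 × 7449/(94100 + 7449) = 2.03 V.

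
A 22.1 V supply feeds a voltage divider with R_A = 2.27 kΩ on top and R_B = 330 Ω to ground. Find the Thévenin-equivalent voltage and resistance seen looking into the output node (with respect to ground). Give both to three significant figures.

V_th is the open-circuit tap voltage: 22.1 × 330/(2270 + 330) = 2.81 V.
With the supply zeroed, R_A and R_B appear in parallel from the tap: R_th = R_A‖R_B = (2270 × 330)/2600 = 288 Ω.

V_th = 2.81 V, R_th = 288 Ω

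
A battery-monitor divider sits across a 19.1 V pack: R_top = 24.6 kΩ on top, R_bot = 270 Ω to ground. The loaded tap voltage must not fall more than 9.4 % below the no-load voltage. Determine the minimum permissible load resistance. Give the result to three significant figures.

Output resistance R_th = R_top‖R_bot = (24600 × 270)/24870 = 267.1 Ω.
The fractional drop is R_th/(R_th + R_L); requiring this ≤ 0.0940 gives R_L ≥ R_th(1/0.0940 − 1) = 267.1 × 9.638 = 2.57 kΩ.

R_L(min) ≈ 2.57 kΩ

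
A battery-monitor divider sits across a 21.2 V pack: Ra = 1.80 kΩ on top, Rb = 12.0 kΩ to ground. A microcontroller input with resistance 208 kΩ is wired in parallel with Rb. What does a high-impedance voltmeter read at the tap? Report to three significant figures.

V_out ≈ 18.3 V

The load sits in parallel with Rb: Rb‖R_L = (12.0 × 208) / (12.0 + 208) = 11.35 kΩ.
V_out = 21.2 × 11.35 / (1.80 + 11.35) = 21.2 × 11.35/13.15 = 18.3 V.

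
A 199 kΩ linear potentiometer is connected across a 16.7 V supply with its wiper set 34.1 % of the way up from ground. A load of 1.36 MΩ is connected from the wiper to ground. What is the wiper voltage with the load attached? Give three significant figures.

The wiper splits the pot into (1−α)R = 131.1 kΩ above and αR = 67.86 kΩ below.
Lower section ‖ load = 64.63 kΩ.
V_wiper = 16.7 × 64.63/(131.1 + 64.63) = 5.51 V.

V ≈ 5.51 V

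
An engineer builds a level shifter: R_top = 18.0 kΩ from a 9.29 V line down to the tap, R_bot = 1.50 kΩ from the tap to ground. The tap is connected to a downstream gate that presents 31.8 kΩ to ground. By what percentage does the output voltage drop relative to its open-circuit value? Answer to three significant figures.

The divider's output (Thévenin) resistance is R_top‖R_bot = 1.385 kΩ.
Fractional drop under load = R_th/(R_th + R_L) = 1.385 / (1.385 + 31.8) = 0.04172.
So the output falls by 4.17 %.

4.17 %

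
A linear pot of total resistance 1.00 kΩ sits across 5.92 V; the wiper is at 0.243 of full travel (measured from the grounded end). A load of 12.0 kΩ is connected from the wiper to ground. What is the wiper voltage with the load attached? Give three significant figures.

V ≈ 1.42 V

The wiper splits the pot into (1−α)R = 757.0 Ω above and αR = 243.0 Ω below.
Lower section ‖ load = 238.2 Ω.
V_wiper = 5.92 × 238.2/(757.0 + 238.2) = 1.42 V.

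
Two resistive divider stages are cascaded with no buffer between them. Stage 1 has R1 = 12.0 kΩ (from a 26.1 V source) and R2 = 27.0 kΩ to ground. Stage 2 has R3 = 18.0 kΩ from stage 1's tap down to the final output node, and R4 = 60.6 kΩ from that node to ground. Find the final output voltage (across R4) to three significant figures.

V_out ≈ 12.6 V

Stage 2 presents R3+R4 = 78.60 kΩ as a load on stage 1's tap.
Stage 1's lower leg becomes R2‖(R3+R4) = 20.10 kΩ, so V_mid = 26.1 × 20.10/32.10 = 16.34 V.
Stage 2 is itself unloaded: V_out = V_mid × R4/(R3+R4) = 16.34 × 60.6/78.60 = 12.6 V.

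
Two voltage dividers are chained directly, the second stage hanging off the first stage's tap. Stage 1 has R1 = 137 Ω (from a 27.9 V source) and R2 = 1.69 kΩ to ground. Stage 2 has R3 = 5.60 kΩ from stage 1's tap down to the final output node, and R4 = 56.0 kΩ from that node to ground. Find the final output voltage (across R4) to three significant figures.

V_out ≈ 23.4 V

Stage 2 presents R3+R4 = 61600 Ω as a load on stage 1's tap.
Stage 1's lower leg becomes R2‖(R3+R4) = 1645 Ω, so V_mid = 27.9 × 1645/1782 = 25.75 V.
Stage 2 is itself unloaded: V_out = V_mid × R4/(R3+R4) = 25.75 × 56000/61600 = 23.4 V.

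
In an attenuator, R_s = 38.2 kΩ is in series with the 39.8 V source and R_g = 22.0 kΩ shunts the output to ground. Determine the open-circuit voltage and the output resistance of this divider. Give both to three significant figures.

V_th is the open-circuit tap voltage: 39.8 × 22.0/(38.2 + 22.0) = 14.5 V.
With the supply zeroed, R_s and R_g appear in parallel from the tap: R_th = R_s‖R_g = (38.2 × 22.0)/60.20 = 14.0 kΩ.

V_th = 14.5 V, R_th = 14.0 kΩ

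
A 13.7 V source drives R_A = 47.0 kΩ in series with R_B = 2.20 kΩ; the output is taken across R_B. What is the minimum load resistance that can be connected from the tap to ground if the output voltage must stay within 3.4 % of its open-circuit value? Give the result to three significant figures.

R_L(min) ≈ 59.7 kΩ

Output resistance R_th = R_A‖R_B = (47.0 × 2.20)/49.20 = 2.102 kΩ.
The fractional drop is R_th/(R_th + R_L); requiring this ≤ 0.0340 gives R_L ≥ R_th(1/0.0340 − 1) = 2.102 × 28.41 = 59.7 kΩ.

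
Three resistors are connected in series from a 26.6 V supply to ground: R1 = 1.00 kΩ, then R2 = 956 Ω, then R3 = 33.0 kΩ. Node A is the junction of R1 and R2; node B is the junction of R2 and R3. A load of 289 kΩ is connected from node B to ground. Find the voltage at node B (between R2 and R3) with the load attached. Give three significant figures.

V ≈ 25.0 V

At node B, R3 is in parallel with the load: R3‖R_L = 29620 Ω.
Below node A the resistance is R2 + (R3‖R_L) = 30570 Ω, so V_A = 26.6 × 30570/31570 = 25.76 V.
Then V_B = V_A × (R3‖R_L)/(R2 + R3‖R_L) = 25.76 × 29620/30570 = 25.0 V.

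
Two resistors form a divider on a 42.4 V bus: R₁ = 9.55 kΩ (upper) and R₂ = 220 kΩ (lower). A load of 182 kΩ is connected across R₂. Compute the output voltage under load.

The load sits in parallel with R₂: R₂‖R_L = (220 × 182) / (220 + 182) = 99.60 kΩ.
V_out = 42.4 × 99.60 / (9.55 + 99.60) = 42.4 × 99.60/109.2 = 38.7 V.

V_out ≈ 38.7 V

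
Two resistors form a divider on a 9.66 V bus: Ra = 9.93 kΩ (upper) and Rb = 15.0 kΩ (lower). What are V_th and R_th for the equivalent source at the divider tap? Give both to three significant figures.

V_th = 5.81 V, R_th = 5.97 kΩ

V_th is the open-circuit tap voltage: 9.66 × 15.0/(9.93 + 15.0) = 5.81 V.
With the supply zeroed, Ra and Rb appear in parallel from the tap: R_th = Ra‖Rb = (9.93 × 15.0)/24.93 = 5.97 kΩ.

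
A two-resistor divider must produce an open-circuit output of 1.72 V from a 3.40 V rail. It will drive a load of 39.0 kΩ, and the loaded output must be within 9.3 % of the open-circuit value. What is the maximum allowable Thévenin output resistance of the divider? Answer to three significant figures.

Loading drop = R_th/(R_th + R_L) ≤ 0.0930, so R_th ≤ R_L · ε/(1−ε) = 39.0 kΩ × 0.0930/0.9070 = 4.00 kΩ.
(Any R1, R2 with R2/(R1+R2) = 0.506 and R1‖R2 ≤ 4.00 kΩ will meet the spec.)

R_th ≤ 4.00 kΩ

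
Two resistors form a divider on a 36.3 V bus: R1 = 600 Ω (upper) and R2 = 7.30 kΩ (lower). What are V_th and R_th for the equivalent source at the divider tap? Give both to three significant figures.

V_th is the open-circuit tap voltage: 36.3 × 7300/(600 + 7300) = 33.5 V.
With the supply zeroed, R1 and R2 appear in parallel from the tap: R_th = R1‖R2 = (600 × 7300)/7900 = 554 Ω.

V_th = 33.5 V, R_th = 554 Ω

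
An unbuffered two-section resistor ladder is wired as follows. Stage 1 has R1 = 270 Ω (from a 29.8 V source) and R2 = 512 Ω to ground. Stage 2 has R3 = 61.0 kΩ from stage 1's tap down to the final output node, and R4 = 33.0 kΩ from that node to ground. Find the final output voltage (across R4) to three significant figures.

Stage 2 presents R3+R4 = 94000 Ω as a load on stage 1's tap.
Stage 1's lower leg becomes R2‖(R3+R4) = 509.2 Ω, so V_mid = 29.8 × 509.2/779.2 = 19.47 V.
Stage 2 is itself unloaded: V_out = V_mid × R4/(R3+R4) = 19.47 × 33000/94000 = 6.84 V.

V_out ≈ 6.84 V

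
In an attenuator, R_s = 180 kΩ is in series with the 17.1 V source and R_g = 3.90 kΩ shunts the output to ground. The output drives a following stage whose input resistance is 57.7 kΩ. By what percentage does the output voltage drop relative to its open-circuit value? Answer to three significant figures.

The divider's output (Thévenin) resistance is R_s‖R_g = 3.817 kΩ.
Fractional drop under load = R_th/(R_th + R_L) = 3.817 / (3.817 + 57.7) = 0.06205.
So the output falls by 6.21 %.

6.21 %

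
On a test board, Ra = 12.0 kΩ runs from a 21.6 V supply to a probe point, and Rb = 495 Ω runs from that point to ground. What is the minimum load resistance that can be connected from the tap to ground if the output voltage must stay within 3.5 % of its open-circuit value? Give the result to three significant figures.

Output resistance R_th = Ra‖Rb = (12000 × 495)/12500 = 475.4 Ω.
The fractional drop is R_th/(R_th + R_L); requiring this ≤ 0.0350 gives R_L ≥ R_th(1/0.0350 − 1) = 475.4 × 27.57 = 13.1 kΩ.

R_L(min) ≈ 13.1 kΩ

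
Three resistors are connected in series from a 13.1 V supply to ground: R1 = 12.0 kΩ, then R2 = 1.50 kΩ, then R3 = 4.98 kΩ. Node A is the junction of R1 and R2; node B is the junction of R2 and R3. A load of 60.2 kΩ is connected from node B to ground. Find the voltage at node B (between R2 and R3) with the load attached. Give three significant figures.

At node B, R3 is in parallel with the load: R3‖R_L = 4.600 kΩ.
Below node A the resistance is R2 + (R3‖R_L) = 6.100 kΩ, so V_A = 13.1 × 6.100/18.10 = 4.415 V.
Then V_B = V_A × (R3‖R_L)/(R2 + R3‖R_L) = 4.415 × 4.600/6.100 = 3.33 V.

V ≈ 3.33 V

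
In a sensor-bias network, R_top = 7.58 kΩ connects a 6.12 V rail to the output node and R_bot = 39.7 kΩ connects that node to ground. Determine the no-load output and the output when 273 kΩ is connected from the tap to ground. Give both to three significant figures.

Unloaded: 5.14 V; loaded: 5.02 V

Open-circuit: V = 6.12 × 39.7/(7.58 + 39.7) = 5.14 V.
With the load, R_bot becomes R_bot‖R_L = 34.66 kΩ, so V = 6.12 × 34.66/42.24 = 5.02 V.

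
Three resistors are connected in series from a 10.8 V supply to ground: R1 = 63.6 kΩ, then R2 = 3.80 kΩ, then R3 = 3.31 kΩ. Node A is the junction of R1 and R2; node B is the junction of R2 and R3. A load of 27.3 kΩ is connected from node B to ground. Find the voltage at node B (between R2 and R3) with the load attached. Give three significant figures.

At node B, R3 is in parallel with the load: R3‖R_L = 2.952 kΩ.
Below node A the resistance is R2 + (R3‖R_L) = 6.752 kΩ, so V_A = 10.8 × 6.752/70.35 = 1.037 V.
Then V_B = V_A × (R3‖R_L)/(R2 + R3‖R_L) = 1.037 × 2.952/6.752 = 0.453 V.

V ≈ 0.453 V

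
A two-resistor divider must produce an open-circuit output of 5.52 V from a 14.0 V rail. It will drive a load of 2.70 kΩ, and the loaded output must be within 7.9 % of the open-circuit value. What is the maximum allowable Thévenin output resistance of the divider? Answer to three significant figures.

R_th ≤ 232 Ω

Loading drop = R_th/(R_th + R_L) ≤ 0.0790, so R_th ≤ R_L · ε/(1−ε) = 2.70 kΩ × 0.0790/0.9210 = 232 Ω.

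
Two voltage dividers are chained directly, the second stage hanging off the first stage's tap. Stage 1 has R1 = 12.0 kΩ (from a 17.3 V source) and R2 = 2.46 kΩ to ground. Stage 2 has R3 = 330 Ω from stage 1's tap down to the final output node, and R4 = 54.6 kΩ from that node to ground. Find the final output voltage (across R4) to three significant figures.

Stage 2 presents R3+R4 = 54930 Ω as a load on stage 1's tap.
Stage 1's lower leg becomes R2‖(R3+R4) = 2355 Ω, so V_mid = 17.3 × 2355/14350 = 2.838 V.
Stage 2 is itself unloaded: V_out = V_mid × R4/(R3+R4) = 2.838 × 54600/54930 = 2.82 V.

V_out ≈ 2.82 V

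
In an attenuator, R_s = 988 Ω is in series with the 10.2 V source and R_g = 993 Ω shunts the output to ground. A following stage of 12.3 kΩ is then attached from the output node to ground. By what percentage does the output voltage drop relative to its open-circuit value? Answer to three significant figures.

The divider's output (Thévenin) resistance is R_s‖R_g = 495.2 Ω.
Fractional drop under load = R_th/(R_th + R_L) = 495.2 / (495.2 + 12300) = 0.03871.
So the output falls by 3.87 %.

3.87 %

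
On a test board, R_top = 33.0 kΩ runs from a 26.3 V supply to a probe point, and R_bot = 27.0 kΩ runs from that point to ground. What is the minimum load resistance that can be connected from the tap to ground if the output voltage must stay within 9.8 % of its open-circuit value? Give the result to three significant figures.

Output resistance R_th = R_top‖R_bot = (33.0 × 27.0)/60.00 = 14.85 kΩ.
The fractional drop is R_th/(R_th + R_L); requiring this ≤ 0.0980 gives R_L ≥ R_th(1/0.0980 − 1) = 14.85 × 9.204 = 137 kΩ.

R_L(min) ≈ 137 kΩ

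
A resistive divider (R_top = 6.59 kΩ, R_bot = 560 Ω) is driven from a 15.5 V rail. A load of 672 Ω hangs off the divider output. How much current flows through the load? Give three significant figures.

I_L ≈ 1.02 mA

R_bot‖R_L = 305.5 Ω; V_out = 15.5 × 305.5/6895 = 0.6866 V.
I_L = V_out / R_L = 0.6866 / 672 Ω = 1.02 mA.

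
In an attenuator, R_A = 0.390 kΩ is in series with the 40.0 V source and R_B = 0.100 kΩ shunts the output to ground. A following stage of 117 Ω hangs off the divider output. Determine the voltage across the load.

V_out ≈ 4.86 V

The load sits in parallel with R_B: R_B‖R_L = (100 × 117) / (100 + 117) = 53.92 Ω.
V_out = 40.0 × 53.92 / (390 + 53.92) = 40.0 × 53.92/443.9 = 4.86 V.
(Unloaded it would have been 8.16 V.)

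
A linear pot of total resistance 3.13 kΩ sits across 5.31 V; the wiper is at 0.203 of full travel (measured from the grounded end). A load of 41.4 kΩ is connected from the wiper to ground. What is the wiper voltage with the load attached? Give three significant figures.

V ≈ 1.06 V

The wiper splits the pot into (1−α)R = 2495 Ω above and αR = 635.4 Ω below.
Lower section ‖ load = 625.8 Ω.
V_wiper = 5.31 × 625.8/(2495 + 625.8) = 1.06 V.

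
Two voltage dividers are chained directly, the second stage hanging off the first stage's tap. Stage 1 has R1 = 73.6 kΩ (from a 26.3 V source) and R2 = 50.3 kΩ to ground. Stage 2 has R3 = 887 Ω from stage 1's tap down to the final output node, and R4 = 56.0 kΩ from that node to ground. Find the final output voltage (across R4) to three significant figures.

V_out ≈ 6.89 V

Stage 2 presents R3+R4 = 56890 Ω as a load on stage 1's tap.
Stage 1's lower leg becomes R2‖(R3+R4) = 26700 Ω, so V_mid = 26.3 × 26700/100300 = 7.000 V.
Stage 2 is itself unloaded: V_out = V_mid × R4/(R3+R4) = 7.000 × 56000/56890 = 6.89 V.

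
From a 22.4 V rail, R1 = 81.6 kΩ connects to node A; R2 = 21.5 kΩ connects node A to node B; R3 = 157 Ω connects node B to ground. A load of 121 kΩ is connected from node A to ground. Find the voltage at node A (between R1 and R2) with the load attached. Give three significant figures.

Below node A the series string R2+R3 = 21660 Ω sits in parallel with the 121000 Ω load: 18370 Ω.
V_A = 22.4 × 18370/(81600 + 18370) = 4.12 V.

V ≈ 4.12 V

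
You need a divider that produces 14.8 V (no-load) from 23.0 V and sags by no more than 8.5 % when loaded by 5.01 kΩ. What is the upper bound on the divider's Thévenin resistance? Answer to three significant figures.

R_th ≤ 465 Ω

Loading drop = R_th/(R_th + R_L) ≤ 0.0850, so R_th ≤ R_L · ε/(1−ε) = 5.01 kΩ × 0.0850/0.9150 = 465 Ω.
(Any R1, R2 with R2/(R1+R2) = 0.643 and R1‖R2 ≤ 465 Ω will meet the spec.)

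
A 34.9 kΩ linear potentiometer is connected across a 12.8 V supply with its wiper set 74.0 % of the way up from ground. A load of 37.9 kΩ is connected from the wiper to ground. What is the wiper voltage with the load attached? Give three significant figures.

The wiper splits the pot into (1−α)R = 9.074 kΩ above and αR = 25.83 kΩ below.
Lower section ‖ load = 15.36 kΩ.
V_wiper = 12.8 × 15.36/(9.074 + 15.36) = 8.05 V.

V ≈ 8.05 V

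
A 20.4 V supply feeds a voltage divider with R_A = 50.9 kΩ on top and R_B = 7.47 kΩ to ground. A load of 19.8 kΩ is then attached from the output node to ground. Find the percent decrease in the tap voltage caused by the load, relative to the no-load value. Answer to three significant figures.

24.8 %

The divider's output (Thévenin) resistance is R_A‖R_B = 6.514 kΩ.
Fractional drop under load = R_th/(R_th + R_L) = 6.514 / (6.514 + 19.8) = 0.2475.
So the output falls by 24.8 %.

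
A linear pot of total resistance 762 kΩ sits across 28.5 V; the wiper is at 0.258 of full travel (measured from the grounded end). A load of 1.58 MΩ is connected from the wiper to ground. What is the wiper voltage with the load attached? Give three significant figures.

The wiper splits the pot into (1−α)R = 565.4 kΩ above and αR = 196.6 kΩ below.
Lower section ‖ load = 174.8 kΩ.
V_wiper = 28.5 × 174.8/(565.4 + 174.8) = 6.73 V.

V ≈ 6.73 V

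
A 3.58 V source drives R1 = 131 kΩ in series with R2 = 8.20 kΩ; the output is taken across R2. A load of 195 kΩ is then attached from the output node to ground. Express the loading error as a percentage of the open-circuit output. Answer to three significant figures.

The divider's output (Thévenin) resistance is R1‖R2 = 7.717 kΩ.
Fractional drop under load = R_th/(R_th + R_L) = 7.717 / (7.717 + 195) = 0.03807.
So the output falls by 3.81 %.

3.81 %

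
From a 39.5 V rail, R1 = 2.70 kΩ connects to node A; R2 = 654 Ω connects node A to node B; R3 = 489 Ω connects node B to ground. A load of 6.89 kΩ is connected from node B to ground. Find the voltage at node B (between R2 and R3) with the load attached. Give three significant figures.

V ≈ 4.73 V

At node B, R3 is in parallel with the load: R3‖R_L = 456.6 Ω.
Below node A the resistance is R2 + (R3‖R_L) = 1111 Ω, so V_A = 39.5 × 1111/3811 = 11.51 V.
Then V_B = V_A × (R3‖R_L)/(R2 + R3‖R_L) = 11.51 × 456.6/1111 = 4.73 V.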